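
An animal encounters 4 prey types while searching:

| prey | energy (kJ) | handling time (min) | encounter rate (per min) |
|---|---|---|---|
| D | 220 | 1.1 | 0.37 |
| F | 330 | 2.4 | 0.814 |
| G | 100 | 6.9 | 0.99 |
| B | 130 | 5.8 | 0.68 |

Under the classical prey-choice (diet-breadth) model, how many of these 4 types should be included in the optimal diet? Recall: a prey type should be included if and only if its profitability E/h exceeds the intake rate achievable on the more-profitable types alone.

Rank by E/h (kJ/min): D 200, F 138, B 22.4, G 14.5. Include each in turn until the next type's E/h falls below the running intake rate.
Rate on top 1: 57.85. F: 138 > 57.85 → include.
Rate on top 2: 104.2. B: 22.4 < 104.2 → exclude; stop.
Optimal diet: D, F — 2 of 4 types.

2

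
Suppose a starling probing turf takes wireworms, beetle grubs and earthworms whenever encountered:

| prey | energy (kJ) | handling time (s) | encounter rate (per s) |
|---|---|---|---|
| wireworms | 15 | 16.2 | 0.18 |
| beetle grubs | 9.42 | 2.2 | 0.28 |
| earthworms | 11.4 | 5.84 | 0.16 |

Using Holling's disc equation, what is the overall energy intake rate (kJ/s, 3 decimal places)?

1.310 kJ/s

R = (0.18×15 + 0.28×9.42 + 0.16×11.4) / (1 + 0.18×16.2 + 0.28×2.2 + 0.16×5.84) = 7.162/5.466 = 1.31 kJ/s.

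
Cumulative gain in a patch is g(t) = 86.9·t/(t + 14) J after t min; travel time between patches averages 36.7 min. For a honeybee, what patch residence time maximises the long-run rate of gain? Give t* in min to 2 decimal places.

Maximise g(t)/(T+t): set derivative to zero → g'(t)(T+t) = g(t).
g'(t) = 86.9·14/(t + 14)². Setting 86.9·14/(t+14)² = 86.9t/[(t+14)(36.7+t)] gives 14(36.7+t) = t(t+14), so t² = 14×36.7 = 513.8.
t* = √513.8 = 22.67 min.

22.67 min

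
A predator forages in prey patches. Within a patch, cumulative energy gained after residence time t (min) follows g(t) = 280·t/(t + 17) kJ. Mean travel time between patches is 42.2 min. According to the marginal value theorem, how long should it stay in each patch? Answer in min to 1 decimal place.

26.8 min

Optimal t* satisfies g'(t*) = g(t*)/(T + t*).
g'(t) = 280·17/(t + 17)². Setting 280·17/(t+17)² = 280t/[(t+17)(42.2+t)] gives 17(42.2+t) = t(t+17), so t² = 17×42.2 = 717.4.
t* = √717.4 = 26.78 min.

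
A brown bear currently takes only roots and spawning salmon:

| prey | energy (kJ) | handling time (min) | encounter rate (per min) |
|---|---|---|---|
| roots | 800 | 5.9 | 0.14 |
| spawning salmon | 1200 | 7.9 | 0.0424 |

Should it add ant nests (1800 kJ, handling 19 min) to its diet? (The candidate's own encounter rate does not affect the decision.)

On roots and spawning salmon alone, R = ΣλE/(1+Σλh) = 162.9/2.161 = 75.37 kJ/min.
Profitability of ant nests: 1800/19 = 94.74 kJ/min.
94.74 > 75.37, so adding ant nests raises the average — include it.

Yes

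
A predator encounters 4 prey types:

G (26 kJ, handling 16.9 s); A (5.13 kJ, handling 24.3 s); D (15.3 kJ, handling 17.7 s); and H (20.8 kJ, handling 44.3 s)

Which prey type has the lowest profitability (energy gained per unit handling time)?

Profitability E/h (kJ/s): G = 26/16.9 = 1.54, A = 5.13/24.3 = 0.211, D = 15.3/17.7 = 0.864, H = 20.8/44.3 = 0.47.
Ranked: G > D > H > A.

A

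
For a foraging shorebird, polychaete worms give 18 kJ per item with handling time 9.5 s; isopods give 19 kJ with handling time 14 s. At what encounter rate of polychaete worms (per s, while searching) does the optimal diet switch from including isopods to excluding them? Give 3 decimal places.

0.266 per s

At the threshold, the rate on polychaete worms alone equals the profitability of isopods: λ·18/(1 + λ·9.5) = 19/14 = 1.357.
Rearranging, λ(18 − 1.357×9.5) = 1.357, so λ = 1.357/5.107 = 0.2657 per s.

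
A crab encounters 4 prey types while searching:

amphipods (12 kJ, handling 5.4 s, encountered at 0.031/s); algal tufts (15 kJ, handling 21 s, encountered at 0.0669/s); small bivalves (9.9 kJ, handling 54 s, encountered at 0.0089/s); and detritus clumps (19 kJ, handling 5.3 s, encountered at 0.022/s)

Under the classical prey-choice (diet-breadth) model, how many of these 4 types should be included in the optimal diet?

3

Rank by E/h (kJ/s): detritus clumps 3.58, amphipods 2.22, algal tufts 0.714, small bivalves 0.183. Include each in turn until the next type's E/h falls below the running intake rate.
Rate on top 1: 0.3744. amphipods: 2.22 > 0.3744 → include.
Rate on top 2: 0.6153. algal tufts: 0.714 > 0.6153 → include.
Rate on top 3: 0.667. small bivalves: 0.183 < 0.667 → exclude; stop.
Optimal diet: detritus clumps, amphipods, algal tufts — 3 of 4 types.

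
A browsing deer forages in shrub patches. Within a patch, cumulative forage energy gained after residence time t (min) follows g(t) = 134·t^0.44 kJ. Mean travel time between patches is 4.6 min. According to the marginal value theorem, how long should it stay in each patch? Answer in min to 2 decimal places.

3.61 min

Optimal t* satisfies g'(t*) = g(t*)/(T + t*).
g'(t) = 0.44·134·t^-0.56. Setting 0.44·134·t^-0.56 = 134·t^0.44/(4.6+t) gives 0.44(4.6+t) = t, so 0.56·t = 0.44×4.6.
t* = 0.44×4.6/0.56 = 3.614 min.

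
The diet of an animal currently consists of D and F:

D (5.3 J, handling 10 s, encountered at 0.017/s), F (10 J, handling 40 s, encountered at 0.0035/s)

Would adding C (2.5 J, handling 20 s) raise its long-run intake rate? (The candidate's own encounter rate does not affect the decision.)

On D and F alone, R = ΣλE/(1+Σλh) = 0.1251/1.31 = 0.0955 J/s.
C: E/h = 2.5/20 = 0.125 J/s.
0.125 > 0.0955, so adding C raises the average — include it.

Yes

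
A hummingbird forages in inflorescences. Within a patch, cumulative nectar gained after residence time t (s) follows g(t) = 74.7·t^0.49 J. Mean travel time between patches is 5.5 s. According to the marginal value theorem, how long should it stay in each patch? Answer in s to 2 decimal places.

5.28 s

Optimal t* satisfies g'(t*) = g(t*)/(T + t*).
g'(t) = 0.49·74.7·t^-0.51. Setting 0.49·74.7·t^-0.51 = 74.7·t^0.49/(5.5+t) gives 0.49(5.5+t) = t, so 0.51·t = 0.49×5.5.
t* = 0.49×5.5/0.51 = 5.284 s.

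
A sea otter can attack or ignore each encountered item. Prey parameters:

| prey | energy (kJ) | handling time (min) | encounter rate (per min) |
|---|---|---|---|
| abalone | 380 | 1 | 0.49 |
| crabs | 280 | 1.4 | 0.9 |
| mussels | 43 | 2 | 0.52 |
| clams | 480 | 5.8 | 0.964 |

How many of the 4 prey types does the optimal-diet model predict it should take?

E/h in descending order: abalone 380, crabs 200, clams 82.8, mussels 21.5 kJ/min. The optimal diet is the largest prefix of this list for which every included type satisfies E_i/h_i > R on the types above it.
Rate on top 1: 125. crabs: 200 > 125 → include.
Rate on top 2: 159.3. clams: 82.8 < 159.3 → exclude; stop.
Optimal diet: abalone, crabs — 2 of 4 types.

2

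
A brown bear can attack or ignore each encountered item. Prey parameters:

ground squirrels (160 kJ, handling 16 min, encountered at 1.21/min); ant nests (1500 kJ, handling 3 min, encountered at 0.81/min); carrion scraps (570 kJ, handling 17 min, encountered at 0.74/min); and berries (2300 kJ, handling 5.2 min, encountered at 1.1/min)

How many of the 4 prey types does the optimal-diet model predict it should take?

2

Profitabilities (E/h, kJ/min): ant nests 500, berries 442, carrion scraps 33.5, ground squirrels 10. Add prey in this order while the next type's profitability exceeds the intake rate on those already taken.
Rate on top 1: 354.2. berries: 442 > 354.2 → include.
Rate on top 2: 409.3. carrion scraps: 33.5 < 409.3 → exclude; stop.
Optimal diet: ant nests, berries — 2 of 4 types.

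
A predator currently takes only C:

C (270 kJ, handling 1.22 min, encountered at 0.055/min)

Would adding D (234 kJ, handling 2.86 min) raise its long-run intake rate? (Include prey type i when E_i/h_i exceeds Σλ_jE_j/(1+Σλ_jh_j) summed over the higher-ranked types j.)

On C alone, R = ΣλE/(1+Σλh) = 14.85/1.067 = 13.92 kJ/min.
D: E/h = 234/2.86 = 81.82 kJ/min.
81.82 > 13.92, so adding D raises the average — include it.

Yes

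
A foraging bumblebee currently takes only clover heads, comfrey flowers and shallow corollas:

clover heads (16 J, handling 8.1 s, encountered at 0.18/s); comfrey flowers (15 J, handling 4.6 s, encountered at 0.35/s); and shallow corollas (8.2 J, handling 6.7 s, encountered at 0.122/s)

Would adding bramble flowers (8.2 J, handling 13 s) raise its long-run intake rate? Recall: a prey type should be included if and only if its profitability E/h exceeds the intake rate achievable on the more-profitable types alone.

On clover heads, comfrey flowers and shallow corollas alone, R = ΣλE/(1+Σλh) = 9.13/4.885 = 1.869 J/s.
bramble flowers: E/h = 8.2/13 = 0.6308 J/s.
Since 0.6308 < R, time spent handling bramble flowers is better spent searching.

No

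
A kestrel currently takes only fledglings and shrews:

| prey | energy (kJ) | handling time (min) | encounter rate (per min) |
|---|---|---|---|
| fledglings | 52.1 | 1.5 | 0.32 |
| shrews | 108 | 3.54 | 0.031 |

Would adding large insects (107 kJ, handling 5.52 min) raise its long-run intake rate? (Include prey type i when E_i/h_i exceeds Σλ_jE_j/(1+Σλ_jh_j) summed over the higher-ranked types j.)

Yes

On fledglings and shrews alone, R = ΣλE/(1+Σλh) = 20.02/1.59 = 12.59 kJ/min.
Profitability of large insects: 107/5.52 = 19.38 kJ/min.
19.38 > 12.59, so adding large insects raises the average — include it.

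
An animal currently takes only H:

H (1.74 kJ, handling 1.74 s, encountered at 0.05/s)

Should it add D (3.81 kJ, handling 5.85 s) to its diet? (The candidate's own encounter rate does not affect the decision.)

Yes

Intake rate on the current diet: R = (0.05×1.74) / (1 + 0.05×1.74) = 0.087/1.087 = 0.08004 kJ/s.
D: E/h = 3.81/5.85 = 0.6513 kJ/s.
Since 0.6513 > R, including D increases the long-run rate.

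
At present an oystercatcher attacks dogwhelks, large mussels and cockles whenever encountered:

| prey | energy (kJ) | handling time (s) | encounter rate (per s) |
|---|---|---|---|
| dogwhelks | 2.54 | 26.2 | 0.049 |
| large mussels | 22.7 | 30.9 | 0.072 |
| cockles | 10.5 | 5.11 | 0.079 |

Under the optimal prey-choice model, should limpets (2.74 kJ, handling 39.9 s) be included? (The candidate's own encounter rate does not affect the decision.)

No

Intake rate on the current diet: R = (0.049×2.54 + 0.072×22.7 + 0.079×10.5) / (1 + 0.049×26.2 + 0.072×30.9 + 0.079×5.11) = 2.588/4.912 = 0.5269 kJ/s.
Profitability of limpets: 2.74/39.9 = 0.06867 kJ/s.
0.06867 < 0.5269, so adding limpets would lower the average — exclude it.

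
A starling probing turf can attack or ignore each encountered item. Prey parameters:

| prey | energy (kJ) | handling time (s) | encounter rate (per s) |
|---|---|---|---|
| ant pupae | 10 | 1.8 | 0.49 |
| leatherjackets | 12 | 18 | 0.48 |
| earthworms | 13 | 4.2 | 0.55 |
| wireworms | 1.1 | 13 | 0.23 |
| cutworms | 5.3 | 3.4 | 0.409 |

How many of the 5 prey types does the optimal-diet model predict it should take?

Profitabilities (E/h, kJ/s): ant pupae 5.56, earthworms 3.1, cutworms 1.56, leatherjackets 0.667, wireworms 0.0846. Add prey in this order while the next type's profitability exceeds the intake rate on those already taken.
Rate on top 1: 2.604. earthworms: 3.1 > 2.604 → include.
Rate on top 2: 2.875. cutworms: 1.56 < 2.875 → exclude; stop.
Optimal diet: ant pupae, earthworms — 2 of 5 types.

2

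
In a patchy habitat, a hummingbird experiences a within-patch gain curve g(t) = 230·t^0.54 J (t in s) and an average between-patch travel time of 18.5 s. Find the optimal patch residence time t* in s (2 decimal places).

21.72 s

Maximise g(t)/(T+t): set derivative to zero → g'(t)(T+t) = g(t).
g'(t) = 0.54·230·t^-0.46. Setting 0.54·230·t^-0.46 = 230·t^0.54/(18.5+t) gives 0.54(18.5+t) = t, so 0.46·t = 0.54×18.5.
t* = 0.54×18.5/0.46 = 21.72 s.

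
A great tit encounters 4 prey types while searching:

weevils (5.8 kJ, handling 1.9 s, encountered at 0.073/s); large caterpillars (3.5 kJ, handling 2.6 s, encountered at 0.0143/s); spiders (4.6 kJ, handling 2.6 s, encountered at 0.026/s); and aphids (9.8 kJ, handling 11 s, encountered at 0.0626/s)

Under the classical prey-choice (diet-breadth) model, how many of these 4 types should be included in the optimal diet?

4

Rank by E/h (kJ/s): weevils 3.05, spiders 1.77, large caterpillars 1.35, aphids 0.891. Include each in turn until the next type's E/h falls below the running intake rate.
Rate on top 1: 0.3718. spiders: 1.77 > 0.3718 → include.
Rate on top 2: 0.4501. large caterpillars: 1.35 > 0.4501 → include.
Rate on top 3: 0.4769. aphids: 0.891 > 0.4769 → include.
Optimal diet: weevils, spiders, large caterpillars, aphids — 4 of 4 types.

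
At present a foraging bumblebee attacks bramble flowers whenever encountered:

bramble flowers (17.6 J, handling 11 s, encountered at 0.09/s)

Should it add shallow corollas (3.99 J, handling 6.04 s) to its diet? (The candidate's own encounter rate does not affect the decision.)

Intake rate on the current diet: R = (0.09×17.6) / (1 + 0.09×11) = 1.584/1.99 = 0.796 J/s.
Profitability of shallow corollas: 3.99/6.04 = 0.6606 J/s.
0.6606 < 0.796, so adding shallow corollas would lower the average — exclude it.

No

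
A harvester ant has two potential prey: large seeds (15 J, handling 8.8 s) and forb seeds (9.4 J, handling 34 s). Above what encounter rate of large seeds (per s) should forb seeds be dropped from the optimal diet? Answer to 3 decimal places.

0.022 per s

The zero-one rule: include forb seeds iff E₂/h₂ > λE₁/(1+λh₁). Equality gives the switch point.
λE₁h₂ = E₂ + λE₂h₁ ⇒ λ = E₂/(E₁h₂ − E₂h₁) = 9.4/(510 − 82.72) = 0.022 per s.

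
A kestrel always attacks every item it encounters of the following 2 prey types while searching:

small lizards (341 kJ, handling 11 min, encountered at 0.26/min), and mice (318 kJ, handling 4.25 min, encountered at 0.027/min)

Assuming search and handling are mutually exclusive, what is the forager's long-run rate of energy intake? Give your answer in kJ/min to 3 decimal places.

Energy encountered per unit search time: 0.26×341 + 0.027×318 = 97.25 kJ/min.
Handling time per unit search time: 0.26×11 + 0.027×4.25 = 2.975.
Rate = 97.25/(1 + 2.975) = 24.47 kJ/min.

24.466 kJ/min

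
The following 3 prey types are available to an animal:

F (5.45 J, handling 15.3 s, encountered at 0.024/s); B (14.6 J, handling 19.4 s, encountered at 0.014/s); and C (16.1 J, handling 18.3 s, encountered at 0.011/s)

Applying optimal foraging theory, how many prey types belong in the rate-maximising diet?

3

Rank by E/h (J/s): C 0.88, B 0.753, F 0.356. Include each in turn until the next type's E/h falls below the running intake rate.
Rate on top 1: 0.1474. B: 0.753 > 0.1474 → include.
Rate on top 2: 0.259. F: 0.356 > 0.259 → include.
Optimal diet: C, B, F — 3 of 3 types.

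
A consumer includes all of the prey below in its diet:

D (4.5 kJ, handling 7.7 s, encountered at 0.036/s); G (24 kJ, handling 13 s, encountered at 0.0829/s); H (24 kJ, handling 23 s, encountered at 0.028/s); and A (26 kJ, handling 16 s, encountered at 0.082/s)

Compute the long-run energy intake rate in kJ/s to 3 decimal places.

1.150 kJ/s

R = (0.036×4.5 + 0.0829×24 + 0.028×24 + 0.082×26) / (1 + 0.036×7.7 + 0.0829×13 + 0.028×23 + 0.082×16) = 4.956/4.311 = 1.15 kJ/s.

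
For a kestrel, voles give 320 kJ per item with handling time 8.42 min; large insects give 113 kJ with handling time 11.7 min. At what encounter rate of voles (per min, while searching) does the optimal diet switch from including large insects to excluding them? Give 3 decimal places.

Drop large insects once their profitability E₂/h₂ falls below the rate achievable on voles alone: E₂/h₂ = λE₁/(1 + λh₁).
Solve for λ: λE₁h₂ = E₂(1 + λh₁) → λ(E₁h₂ − E₂h₁) = E₂ → λ = E₂/(E₁h₂ − E₂h₁).
λ = 113/(320×11.7 − 113×8.42) = 113/2793 = 0.04046 per min.

0.040 per min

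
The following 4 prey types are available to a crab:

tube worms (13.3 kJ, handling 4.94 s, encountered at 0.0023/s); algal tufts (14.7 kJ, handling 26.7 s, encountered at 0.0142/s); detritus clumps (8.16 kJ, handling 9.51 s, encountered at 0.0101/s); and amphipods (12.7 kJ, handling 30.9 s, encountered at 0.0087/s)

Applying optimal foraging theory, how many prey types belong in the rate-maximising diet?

4

E/h in descending order: tube worms 2.69, detritus clumps 0.858, algal tufts 0.551, amphipods 0.411 kJ/s. The optimal diet is the largest prefix of this list for which every included type satisfies E_i/h_i > R on the types above it.
Rate on top 1: 0.03025. detritus clumps: 0.858 > 0.03025 → include.
Rate on top 2: 0.102. algal tufts: 0.551 > 0.102 → include.
Rate on top 3: 0.2164. amphipods: 0.411 > 0.2164 → include.
Optimal diet: tube worms, detritus clumps, algal tufts, amphipods — 4 of 4 types.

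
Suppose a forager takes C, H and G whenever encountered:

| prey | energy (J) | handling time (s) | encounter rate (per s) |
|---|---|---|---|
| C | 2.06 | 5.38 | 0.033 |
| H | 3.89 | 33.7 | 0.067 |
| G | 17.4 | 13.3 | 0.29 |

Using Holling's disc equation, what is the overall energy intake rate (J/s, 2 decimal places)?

0.74 J/s

Energy encountered per unit search time: 0.033×2.06 + 0.067×3.89 + 0.29×17.4 = 5.375 J/s.
Handling time per unit search time: 0.033×5.38 + 0.067×33.7 + 0.29×13.3 = 6.292.
Rate = 5.375/(1 + 6.292) = 0.737 J/s.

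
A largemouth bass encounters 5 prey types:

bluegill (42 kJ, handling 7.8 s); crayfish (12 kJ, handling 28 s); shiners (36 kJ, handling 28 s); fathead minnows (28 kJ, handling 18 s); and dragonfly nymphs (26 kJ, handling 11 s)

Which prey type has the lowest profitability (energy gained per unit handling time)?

crayfish

Profitability E/h (kJ/s): bluegill = 42/7.8 = 5.38, crayfish = 12/28 = 0.429, shiners = 36/28 = 1.29, fathead minnows = 28/18 = 1.56, dragonfly nymphs = 26/11 = 2.36.
Ranked: bluegill > dragonfly nymphs > fathead minnows > shiners > crayfish.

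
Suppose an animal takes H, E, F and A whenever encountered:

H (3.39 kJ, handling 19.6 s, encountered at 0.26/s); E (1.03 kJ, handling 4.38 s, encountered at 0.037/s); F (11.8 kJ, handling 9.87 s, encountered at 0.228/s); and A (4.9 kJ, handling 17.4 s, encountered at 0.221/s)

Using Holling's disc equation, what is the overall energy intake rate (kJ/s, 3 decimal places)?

Energy encountered per unit search time: 0.26×3.39 + 0.037×1.03 + 0.228×11.8 + 0.221×4.9 = 4.693 kJ/s.
Handling time per unit search time: 0.26×19.6 + 0.037×4.38 + 0.228×9.87 + 0.221×17.4 = 11.35.
Rate = 4.693/(1 + 11.35) = 0.3799 kJ/s.

0.380 kJ/s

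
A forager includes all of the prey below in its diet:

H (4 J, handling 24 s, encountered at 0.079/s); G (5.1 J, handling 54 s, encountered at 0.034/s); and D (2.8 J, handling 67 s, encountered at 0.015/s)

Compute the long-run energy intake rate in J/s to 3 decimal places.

R = Σλ_iE_i / (1 + Σλ_ih_i)
Numerator: 0.079×4 + 0.034×5.1 + 0.015×2.8 = 0.5314
Denominator: 1 + 0.079×24 + 0.034×54 + 0.015×67 = 5.737
R = 0.5314/5.737 = 0.09263 J/s

0.093 J/s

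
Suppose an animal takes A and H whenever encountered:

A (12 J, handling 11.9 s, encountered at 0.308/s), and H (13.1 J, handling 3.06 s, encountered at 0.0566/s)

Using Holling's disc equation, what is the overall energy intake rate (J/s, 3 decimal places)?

R = (0.308×12 + 0.0566×13.1) / (1 + 0.308×11.9 + 0.0566×3.06) = 4.437/4.838 = 0.9171 J/s.

0.917 J/s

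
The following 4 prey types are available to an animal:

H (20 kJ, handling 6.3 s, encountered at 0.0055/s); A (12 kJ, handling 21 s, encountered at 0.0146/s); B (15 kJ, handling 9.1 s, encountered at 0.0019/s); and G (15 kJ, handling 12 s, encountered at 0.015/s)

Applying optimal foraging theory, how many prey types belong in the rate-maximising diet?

4

E/h in descending order: H 3.17, B 1.65, G 1.25, A 0.571 kJ/s. The optimal diet is the largest prefix of this list for which every included type satisfies E_i/h_i > R on the types above it.
Rate on top 1: 0.1063. B: 1.65 > 0.1063 → include.
Rate on top 2: 0.1317. G: 1.25 > 0.1317 → include.
Rate on top 3: 0.2951. A: 0.571 > 0.2951 → include.
Optimal diet: H, B, G, A — 4 of 4 types.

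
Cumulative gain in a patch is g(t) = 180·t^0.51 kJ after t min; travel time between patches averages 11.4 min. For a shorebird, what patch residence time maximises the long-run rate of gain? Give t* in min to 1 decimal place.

11.9 min

By the marginal value theorem, leave when the instantaneous gain rate g'(t) equals the habitat-wide average g(t)/(T + t).
g'(t) = 0.51·180·t^-0.49. Setting 0.51·180·t^-0.49 = 180·t^0.51/(11.4+t) gives 0.51(11.4+t) = t, so 0.49·t = 0.51×11.4.
t* = 0.51×11.4/0.49 = 11.87 min.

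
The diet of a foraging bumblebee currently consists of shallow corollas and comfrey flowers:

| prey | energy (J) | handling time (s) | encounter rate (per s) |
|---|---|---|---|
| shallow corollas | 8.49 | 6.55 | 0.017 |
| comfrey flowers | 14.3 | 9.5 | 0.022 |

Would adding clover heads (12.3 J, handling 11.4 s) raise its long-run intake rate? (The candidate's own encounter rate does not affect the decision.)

Yes

Intake rate on the current diet: R = (0.017×8.49 + 0.022×14.3) / (1 + 0.017×6.55 + 0.022×9.5) = 0.4589/1.32 = 0.3476 J/s.
Profitability of clover heads: 12.3/11.4 = 1.079 J/s.
1.079 > 0.3476, so adding clover heads raises the average — include it.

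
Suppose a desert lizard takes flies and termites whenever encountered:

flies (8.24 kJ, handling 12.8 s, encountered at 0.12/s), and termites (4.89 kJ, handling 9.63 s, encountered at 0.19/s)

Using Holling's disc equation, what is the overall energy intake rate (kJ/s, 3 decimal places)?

R = Σλ_iE_i / (1 + Σλ_ih_i)
Numerator: 0.12×8.24 + 0.19×4.89 = 1.918
Denominator: 1 + 0.12×12.8 + 0.19×9.63 = 4.366
R = 1.918/4.366 = 0.4393 kJ/s

0.439 kJ/s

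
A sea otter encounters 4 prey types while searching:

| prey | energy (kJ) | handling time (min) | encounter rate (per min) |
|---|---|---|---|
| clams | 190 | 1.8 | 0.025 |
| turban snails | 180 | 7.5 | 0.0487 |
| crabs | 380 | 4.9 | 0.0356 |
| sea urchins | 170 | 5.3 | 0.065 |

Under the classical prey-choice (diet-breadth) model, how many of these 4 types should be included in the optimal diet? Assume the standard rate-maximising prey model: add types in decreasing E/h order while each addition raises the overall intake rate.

E/h in descending order: clams 106, crabs 77.6, sea urchins 32.1, turban snails 24 kJ/min. The optimal diet is the largest prefix of this list for which every included type satisfies E_i/h_i > R on the types above it.
Rate on top 1: 4.545. crabs: 77.6 > 4.545 → include.
Rate on top 2: 14.99. sea urchins: 32.1 > 14.99 → include.
Rate on top 3: 18.75. turban snails: 24 > 18.75 → include.
Optimal diet: clams, crabs, sea urchins, turban snails — 4 of 4 types.

4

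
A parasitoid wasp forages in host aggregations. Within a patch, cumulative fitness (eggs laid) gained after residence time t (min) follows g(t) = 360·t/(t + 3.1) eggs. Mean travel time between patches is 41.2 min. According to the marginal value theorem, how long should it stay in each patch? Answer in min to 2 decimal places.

11.30 min

Optimal t* satisfies g'(t*) = g(t*)/(T + t*).
g'(t) = 360·3.1/(t + 3.1)². Setting 360·3.1/(t+3.1)² = 360t/[(t+3.1)(41.2+t)] gives 3.1(41.2+t) = t(t+3.1), so t² = 3.1×41.2 = 127.7.
t* = √127.7 = 11.3 min.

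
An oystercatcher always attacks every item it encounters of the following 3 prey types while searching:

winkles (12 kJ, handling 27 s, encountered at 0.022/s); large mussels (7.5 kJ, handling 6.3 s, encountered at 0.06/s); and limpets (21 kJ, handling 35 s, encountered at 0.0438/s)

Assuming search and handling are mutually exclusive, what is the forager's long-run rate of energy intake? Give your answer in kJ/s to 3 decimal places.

0.466 kJ/s

Energy encountered per unit search time: 0.022×12 + 0.06×7.5 + 0.0438×21 = 1.634 kJ/s.
Handling time per unit search time: 0.022×27 + 0.06×6.3 + 0.0438×35 = 2.505.
Rate = 1.634/(1 + 2.505) = 0.4661 kJ/s.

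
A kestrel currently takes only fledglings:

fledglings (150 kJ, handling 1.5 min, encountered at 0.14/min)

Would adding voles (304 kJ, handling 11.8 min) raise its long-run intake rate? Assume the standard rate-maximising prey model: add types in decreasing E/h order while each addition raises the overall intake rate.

On fledglings alone, R = ΣλE/(1+Σλh) = 21/1.21 = 17.36 kJ/min.
voles: E/h = 304/11.8 = 25.76 kJ/min.
25.76 > 17.36, so adding voles raises the average — include it.

Yes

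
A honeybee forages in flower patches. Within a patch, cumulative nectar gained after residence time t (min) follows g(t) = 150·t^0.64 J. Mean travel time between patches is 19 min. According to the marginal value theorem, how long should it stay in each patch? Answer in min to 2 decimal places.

33.78 min

Optimal t* satisfies g'(t*) = g(t*)/(T + t*).
g'(t) = 0.64·150·t^-0.36. Setting 0.64·150·t^-0.36 = 150·t^0.64/(19+t) gives 0.64(19+t) = t, so 0.36·t = 0.64×19.
t* = 0.64×19/0.36 = 33.78 min.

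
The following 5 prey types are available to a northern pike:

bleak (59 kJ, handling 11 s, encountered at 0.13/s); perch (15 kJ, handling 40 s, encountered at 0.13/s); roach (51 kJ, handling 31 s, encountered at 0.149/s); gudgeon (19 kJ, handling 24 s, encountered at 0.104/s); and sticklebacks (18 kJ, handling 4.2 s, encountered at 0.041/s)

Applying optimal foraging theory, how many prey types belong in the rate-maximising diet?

2

Profitabilities (E/h, kJ/s): bleak 5.36, sticklebacks 4.29, roach 1.65, gudgeon 0.792, perch 0.375. Add prey in this order while the next type's profitability exceeds the intake rate on those already taken.
Rate on top 1: 3.156. sticklebacks: 4.29 > 3.156 → include.
Rate on top 2: 3.231. roach: 1.65 < 3.231 → exclude; stop.
Optimal diet: bleak, sticklebacks — 2 of 5 types.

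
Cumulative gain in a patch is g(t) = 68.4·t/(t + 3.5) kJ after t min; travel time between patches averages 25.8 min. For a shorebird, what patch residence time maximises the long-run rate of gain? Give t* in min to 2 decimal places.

9.50 min

By the marginal value theorem, leave when the instantaneous gain rate g'(t) equals the habitat-wide average g(t)/(T + t).
g'(t) = 68.4·3.5/(t + 3.5)². Setting 68.4·3.5/(t+3.5)² = 68.4t/[(t+3.5)(25.8+t)] gives 3.5(25.8+t) = t(t+3.5), so t² = 3.5×25.8 = 90.3.
t* = √90.3 = 9.503 min.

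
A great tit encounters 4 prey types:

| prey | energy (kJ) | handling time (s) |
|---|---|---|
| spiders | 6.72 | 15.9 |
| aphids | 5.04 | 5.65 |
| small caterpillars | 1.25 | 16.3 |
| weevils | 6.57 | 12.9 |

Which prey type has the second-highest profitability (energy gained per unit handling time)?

weevils

In descending order of E/h:
aphids: 5.04/5.65 = 0.892 kJ/s
weevils: 6.57/12.9 = 0.509 kJ/s
spiders: 6.72/15.9 = 0.423 kJ/s
small caterpillars: 1.25/16.3 = 0.0767 kJ/s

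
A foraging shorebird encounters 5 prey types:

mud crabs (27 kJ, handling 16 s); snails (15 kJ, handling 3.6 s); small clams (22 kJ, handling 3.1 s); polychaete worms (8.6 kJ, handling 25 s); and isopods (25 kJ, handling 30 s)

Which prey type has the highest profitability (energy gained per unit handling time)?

Profitability E/h (kJ/s): mud crabs = 27/16 = 1.69, snails = 15/3.6 = 4.17, small clams = 22/3.1 = 7.1, polychaete worms = 8.6/25 = 0.344, isopods = 25/30 = 0.833.
Ranked: small clams > snails > mud crabs > isopods > polychaete worms.

small clams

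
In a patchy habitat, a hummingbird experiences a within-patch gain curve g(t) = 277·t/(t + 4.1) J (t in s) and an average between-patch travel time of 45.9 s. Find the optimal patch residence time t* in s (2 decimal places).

13.72 s

By the marginal value theorem, leave when the instantaneous gain rate g'(t) equals the habitat-wide average g(t)/(T + t).
g'(t) = 277·4.1/(t + 4.1)². Setting 277·4.1/(t+4.1)² = 277t/[(t+4.1)(45.9+t)] gives 4.1(45.9+t) = t(t+4.1), so t² = 4.1×45.9 = 188.2.
t* = √188.2 = 13.72 s.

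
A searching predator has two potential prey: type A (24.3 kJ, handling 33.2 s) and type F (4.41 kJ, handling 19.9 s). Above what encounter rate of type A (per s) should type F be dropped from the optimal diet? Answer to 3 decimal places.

0.013 per s

The zero-one rule: include type F iff E₂/h₂ > λE₁/(1+λh₁). Equality gives the switch point.
λE₁h₂ = E₂ + λE₂h₁ ⇒ λ = E₂/(E₁h₂ − E₂h₁) = 4.41/(483.6 − 146.4) = 0.01308 per s.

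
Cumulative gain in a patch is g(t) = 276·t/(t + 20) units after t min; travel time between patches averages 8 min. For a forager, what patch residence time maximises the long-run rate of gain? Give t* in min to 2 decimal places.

Optimal t* satisfies g'(t*) = g(t*)/(T + t*).
g'(t) = 276·20/(t + 20)². Setting 276·20/(t+20)² = 276t/[(t+20)(8+t)] gives 20(8+t) = t(t+20), so t² = 20×8 = 160.
t* = √160 = 12.65 min.

12.65 min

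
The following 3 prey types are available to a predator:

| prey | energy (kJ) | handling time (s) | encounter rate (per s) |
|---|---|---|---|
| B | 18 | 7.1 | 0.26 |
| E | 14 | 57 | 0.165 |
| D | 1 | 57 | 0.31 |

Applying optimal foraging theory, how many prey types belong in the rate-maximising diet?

Rank by E/h (kJ/s): B 2.54, E 0.246, D 0.0175. Include each in turn until the next type's E/h falls below the running intake rate.
Rate on top 1: 1.644. E: 0.246 < 1.644 → exclude; stop.
Optimal diet: B — 1 of 3 types.

1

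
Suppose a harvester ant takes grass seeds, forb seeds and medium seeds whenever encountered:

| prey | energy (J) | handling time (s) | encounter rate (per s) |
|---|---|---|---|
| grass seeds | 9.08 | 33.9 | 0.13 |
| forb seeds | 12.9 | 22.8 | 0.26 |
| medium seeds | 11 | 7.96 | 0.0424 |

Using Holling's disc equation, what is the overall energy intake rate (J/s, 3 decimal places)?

0.428 J/s

R = Σλ_iE_i / (1 + Σλ_ih_i)
Numerator: 0.13×9.08 + 0.26×12.9 + 0.0424×11 = 5.001
Denominator: 1 + 0.13×33.9 + 0.26×22.8 + 0.0424×7.96 = 11.67
R = 5.001/11.67 = 0.4284 J/s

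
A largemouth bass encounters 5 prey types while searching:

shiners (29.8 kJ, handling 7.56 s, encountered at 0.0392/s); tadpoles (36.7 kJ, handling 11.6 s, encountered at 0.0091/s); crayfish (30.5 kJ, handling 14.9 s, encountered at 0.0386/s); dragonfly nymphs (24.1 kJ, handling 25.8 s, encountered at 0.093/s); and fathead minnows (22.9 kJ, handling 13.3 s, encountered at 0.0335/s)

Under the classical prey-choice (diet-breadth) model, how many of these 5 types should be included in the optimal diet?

Rank by E/h (kJ/s): shiners 3.94, tadpoles 3.16, crayfish 2.05, fathead minnows 1.72, dragonfly nymphs 0.934. Include each in turn until the next type's E/h falls below the running intake rate.
Rate on top 1: 0.9011. tadpoles: 3.16 > 0.9011 → include.
Rate on top 2: 1.071. crayfish: 2.05 > 1.071 → include.
Rate on top 3: 1.355. fathead minnows: 1.72 > 1.355 → include.
Rate on top 4: 1.423. dragonfly nymphs: 0.934 < 1.423 → exclude; stop.
Optimal diet: shiners, tadpoles, crayfish, fathead minnows — 4 of 5 types.

4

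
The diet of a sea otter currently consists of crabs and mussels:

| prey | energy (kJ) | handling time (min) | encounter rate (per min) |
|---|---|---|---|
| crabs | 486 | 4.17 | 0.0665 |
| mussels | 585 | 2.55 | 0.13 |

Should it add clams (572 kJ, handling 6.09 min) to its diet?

Yes

Current rate: (0.0665×486 + 0.13×585)/(1 + 0.0665×4.17 + 0.13×2.55) = 67.36 kJ/min.
Profitability of clams: 572/6.09 = 93.92 kJ/min.
Since 93.92 > R, including clams increases the long-run rate.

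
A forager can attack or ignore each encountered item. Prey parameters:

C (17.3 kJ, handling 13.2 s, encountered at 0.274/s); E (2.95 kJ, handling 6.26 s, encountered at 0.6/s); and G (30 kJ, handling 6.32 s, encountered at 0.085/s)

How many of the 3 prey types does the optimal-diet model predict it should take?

1

Rank by E/h (kJ/s): G 4.75, C 1.31, E 0.471. Include each in turn until the next type's E/h falls below the running intake rate.
Rate on top 1: 1.659. C: 1.31 < 1.659 → exclude; stop.
Optimal diet: G — 1 of 3 types.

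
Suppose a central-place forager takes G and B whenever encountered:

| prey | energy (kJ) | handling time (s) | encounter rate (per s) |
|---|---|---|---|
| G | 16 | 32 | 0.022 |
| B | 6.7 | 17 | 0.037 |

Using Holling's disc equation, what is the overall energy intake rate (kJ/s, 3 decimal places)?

Energy encountered per unit search time: 0.022×16 + 0.037×6.7 = 0.5999 kJ/s.
Handling time per unit search time: 0.022×32 + 0.037×17 = 1.333.
Rate = 0.5999/(1 + 1.333) = 0.2571 kJ/s.

0.257 kJ/s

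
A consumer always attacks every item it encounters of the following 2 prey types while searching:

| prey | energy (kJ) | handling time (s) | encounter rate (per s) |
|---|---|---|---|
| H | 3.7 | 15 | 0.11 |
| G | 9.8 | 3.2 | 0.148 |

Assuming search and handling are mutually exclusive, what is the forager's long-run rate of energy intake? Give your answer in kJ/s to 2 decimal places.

0.59 kJ/s

R = Σλ_iE_i / (1 + Σλ_ih_i)
Numerator: 0.11×3.7 + 0.148×9.8 = 1.857
Denominator: 1 + 0.11×15 + 0.148×3.2 = 3.124
R = 1.857/3.124 = 0.5946 kJ/s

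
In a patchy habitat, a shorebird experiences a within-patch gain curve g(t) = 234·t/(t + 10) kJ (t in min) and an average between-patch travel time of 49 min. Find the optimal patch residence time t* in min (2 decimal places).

22.14 min

By the marginal value theorem, leave when the instantaneous gain rate g'(t) equals the habitat-wide average g(t)/(T + t).
g'(t) = 234·10/(t + 10)². Setting 234·10/(t+10)² = 234t/[(t+10)(49+t)] gives 10(49+t) = t(t+10), so t² = 10×49 = 490.
t* = √490 = 22.14 min.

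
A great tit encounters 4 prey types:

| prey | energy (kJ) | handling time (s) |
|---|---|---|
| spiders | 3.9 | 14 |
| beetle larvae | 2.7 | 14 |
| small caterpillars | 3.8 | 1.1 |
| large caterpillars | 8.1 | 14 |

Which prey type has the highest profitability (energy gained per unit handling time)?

In descending order of E/h:
small caterpillars: 3.8/1.1 = 3.45 kJ/s
large caterpillars: 8.1/14 = 0.579 kJ/s
spiders: 3.9/14 = 0.279 kJ/s
beetle larvae: 2.7/14 = 0.193 kJ/s

small caterpillars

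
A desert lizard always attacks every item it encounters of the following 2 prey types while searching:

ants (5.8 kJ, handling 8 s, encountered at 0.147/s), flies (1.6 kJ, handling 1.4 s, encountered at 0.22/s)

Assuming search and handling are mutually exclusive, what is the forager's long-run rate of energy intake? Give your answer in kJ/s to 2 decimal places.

0.48 kJ/s

Energy encountered per unit search time: 0.147×5.8 + 0.22×1.6 = 1.205 kJ/s.
Handling time per unit search time: 0.147×8 + 0.22×1.4 = 1.484.
Rate = 1.205/(1 + 1.484) = 0.4849 kJ/s.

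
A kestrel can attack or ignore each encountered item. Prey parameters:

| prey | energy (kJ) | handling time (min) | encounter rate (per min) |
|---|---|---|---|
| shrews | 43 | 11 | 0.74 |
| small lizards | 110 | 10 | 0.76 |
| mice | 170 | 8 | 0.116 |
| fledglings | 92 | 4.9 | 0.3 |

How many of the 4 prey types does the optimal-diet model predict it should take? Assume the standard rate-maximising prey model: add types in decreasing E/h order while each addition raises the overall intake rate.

E/h in descending order: mice 21.2, fledglings 18.8, small lizards 11, shrews 3.91 kJ/min. The optimal diet is the largest prefix of this list for which every included type satisfies E_i/h_i > R on the types above it.
Rate on top 1: 10.23. fledglings: 18.8 > 10.23 → include.
Rate on top 2: 13.93. small lizards: 11 < 13.93 → exclude; stop.
Optimal diet: mice, fledglings — 2 of 4 types.

2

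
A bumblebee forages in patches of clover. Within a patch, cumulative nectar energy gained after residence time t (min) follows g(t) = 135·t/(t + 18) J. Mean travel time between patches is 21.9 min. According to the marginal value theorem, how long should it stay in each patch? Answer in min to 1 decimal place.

19.9 min

Optimal t* satisfies g'(t*) = g(t*)/(T + t*).
g'(t) = 135·18/(t + 18)². Setting 135·18/(t+18)² = 135t/[(t+18)(21.9+t)] gives 18(21.9+t) = t(t+18), so t² = 18×21.9 = 394.2.
t* = √394.2 = 19.85 min.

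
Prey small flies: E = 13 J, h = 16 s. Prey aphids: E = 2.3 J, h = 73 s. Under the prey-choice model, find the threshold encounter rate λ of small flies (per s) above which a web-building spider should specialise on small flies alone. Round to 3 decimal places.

Drop aphids once their profitability E₂/h₂ falls below the rate achievable on small flies alone: E₂/h₂ = λE₁/(1 + λh₁).
Solve for λ: λE₁h₂ = E₂(1 + λh₁) → λ(E₁h₂ − E₂h₁) = E₂ → λ = E₂/(E₁h₂ − E₂h₁).
λ = 2.3/(13×73 − 2.3×16) = 2.3/912.2 = 0.002521 per s.

0.003 per s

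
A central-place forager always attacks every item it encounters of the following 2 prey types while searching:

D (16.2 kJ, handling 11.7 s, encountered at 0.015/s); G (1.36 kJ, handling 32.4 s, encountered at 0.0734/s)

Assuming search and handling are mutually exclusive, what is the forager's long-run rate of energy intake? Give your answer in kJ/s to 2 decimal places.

R = Σλ_iE_i / (1 + Σλ_ih_i)
Numerator: 0.015×16.2 + 0.0734×1.36 = 0.3428
Denominator: 1 + 0.015×11.7 + 0.0734×32.4 = 3.554
R = 0.3428/3.554 = 0.09647 kJ/s

0.10 kJ/s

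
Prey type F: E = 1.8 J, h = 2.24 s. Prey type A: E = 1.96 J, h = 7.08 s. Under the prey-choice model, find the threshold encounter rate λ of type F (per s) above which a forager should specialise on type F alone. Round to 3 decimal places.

0.235 per s

The zero-one rule: include type A iff E₂/h₂ > λE₁/(1+λh₁). Equality gives the switch point.
λE₁h₂ = E₂ + λE₂h₁ ⇒ λ = E₂/(E₁h₂ − E₂h₁) = 1.96/(12.74 − 4.39) = 0.2346 per s.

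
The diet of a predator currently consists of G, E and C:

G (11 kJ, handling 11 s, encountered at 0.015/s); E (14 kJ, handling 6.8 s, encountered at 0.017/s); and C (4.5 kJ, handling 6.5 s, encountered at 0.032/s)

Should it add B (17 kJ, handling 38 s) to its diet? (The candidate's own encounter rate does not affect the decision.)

Intake rate on the current diet: R = (0.015×11 + 0.017×14 + 0.032×4.5) / (1 + 0.015×11 + 0.017×6.8 + 0.032×6.5) = 0.547/1.489 = 0.3675 kJ/s.
Profitability of B: 17/38 = 0.4474 kJ/s.
0.4474 > 0.3675, so adding B raises the average — include it.

Yes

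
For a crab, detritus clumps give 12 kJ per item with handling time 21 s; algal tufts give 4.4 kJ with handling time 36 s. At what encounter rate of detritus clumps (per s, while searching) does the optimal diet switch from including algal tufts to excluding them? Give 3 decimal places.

0.013 per s

At the threshold, the rate on detritus clumps alone equals the profitability of algal tufts: λ·12/(1 + λ·21) = 4.4/36 = 0.1222.
Rearranging, λ(12 − 0.1222×21) = 0.1222, so λ = 0.1222/9.433 = 0.01296 per s.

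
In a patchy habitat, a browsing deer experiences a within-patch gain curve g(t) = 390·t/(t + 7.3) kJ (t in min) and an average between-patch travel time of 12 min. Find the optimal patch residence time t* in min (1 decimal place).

Maximise g(t)/(T+t): set derivative to zero → g'(t)(T+t) = g(t).
g'(t) = 390·7.3/(t + 7.3)². Setting 390·7.3/(t+7.3)² = 390t/[(t+7.3)(12+t)] gives 7.3(12+t) = t(t+7.3), so t² = 7.3×12 = 87.6.
t* = √87.6 = 9.359 min.

9.4 min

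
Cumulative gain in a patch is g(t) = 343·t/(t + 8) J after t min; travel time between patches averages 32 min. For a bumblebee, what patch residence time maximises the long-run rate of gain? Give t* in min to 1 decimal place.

16.0 min

Maximise g(t)/(T+t): set derivative to zero → g'(t)(T+t) = g(t).
g'(t) = 343·8/(t + 8)². Setting 343·8/(t+8)² = 343t/[(t+8)(32+t)] gives 8(32+t) = t(t+8), so t² = 8×32 = 256.
t* = √256 = 16 min.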